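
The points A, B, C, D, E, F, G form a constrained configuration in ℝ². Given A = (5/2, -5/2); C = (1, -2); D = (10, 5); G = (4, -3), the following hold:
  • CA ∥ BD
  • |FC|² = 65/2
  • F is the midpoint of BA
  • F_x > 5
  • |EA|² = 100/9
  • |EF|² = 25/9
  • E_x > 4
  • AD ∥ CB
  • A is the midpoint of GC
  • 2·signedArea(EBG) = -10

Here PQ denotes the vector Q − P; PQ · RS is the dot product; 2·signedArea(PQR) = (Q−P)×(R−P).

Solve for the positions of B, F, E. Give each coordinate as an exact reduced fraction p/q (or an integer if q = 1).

B = (17/2, 11/2)
E = (9/2, 1/6)
F = (11/2, 3/2)

1. B_x = 17/2  [CA ∥ BD ∩ AD ∥ CB]
2. B_y = 11/2  [CA ∥ BD ∩ AD ∥ CB]
   → B = (17/2, 11/2)
3. F_x = 11/2  [F is the midpoint of BA]
4. F_y = 3/2  [F is the midpoint of BA]
   → F = (11/2, 3/2)
5. E_x = 9/2  [line 17/2·x + -9/2·y + -75/2 = 0 ∩ |EA|² = 100/9]
6. E_y = 1/6  [line 17/2·x + -9/2·y + -75/2 = 0 ∩ |EA|² = 100/9]
   → E = (9/2, 1/6)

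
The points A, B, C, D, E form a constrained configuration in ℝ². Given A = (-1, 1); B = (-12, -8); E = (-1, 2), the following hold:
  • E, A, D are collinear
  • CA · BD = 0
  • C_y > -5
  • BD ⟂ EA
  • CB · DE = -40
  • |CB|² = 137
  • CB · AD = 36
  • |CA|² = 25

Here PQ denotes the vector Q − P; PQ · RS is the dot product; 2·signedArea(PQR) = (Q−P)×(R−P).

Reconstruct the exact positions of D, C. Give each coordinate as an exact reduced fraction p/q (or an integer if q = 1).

C = (-1, -4)
D = (-1, -8)

1. D_x = -1  [E, A, D are collinear ∩ BD ⟂ EA]
2. D_y = -8  [E, A, D are collinear ∩ BD ⟂ EA]
   → D = (-1, -8)
3. C_x = -1  [CA · BD = 0 ∩ CB · AD = 36]
4. C_y = -4  [CA · BD = 0 ∩ CB · AD = 36]
   → C = (-1, -4)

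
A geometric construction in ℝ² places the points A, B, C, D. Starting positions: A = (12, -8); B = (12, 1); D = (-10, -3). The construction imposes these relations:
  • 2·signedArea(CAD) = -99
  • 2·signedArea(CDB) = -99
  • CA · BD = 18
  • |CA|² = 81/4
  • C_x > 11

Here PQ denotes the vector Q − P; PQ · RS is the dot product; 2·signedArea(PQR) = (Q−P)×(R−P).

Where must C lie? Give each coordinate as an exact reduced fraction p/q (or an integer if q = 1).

1. C_x = 12  [2·signedArea(CDB) = -99 ∩ CA · BD = 18]
2. C_y = -7/2  [2·signedArea(CDB) = -99 ∩ CA · BD = 18]
   → C = (12, -7/2)

C = (12, -7/2)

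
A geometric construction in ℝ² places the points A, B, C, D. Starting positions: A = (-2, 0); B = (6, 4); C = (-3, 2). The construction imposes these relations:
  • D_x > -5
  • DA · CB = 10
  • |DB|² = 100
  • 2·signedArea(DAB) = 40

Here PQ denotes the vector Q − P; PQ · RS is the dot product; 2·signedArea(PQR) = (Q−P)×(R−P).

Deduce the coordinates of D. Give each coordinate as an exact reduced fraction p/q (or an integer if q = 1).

D = (-4, 4)

1. D_x = -4  [DA · CB = 10 ∩ 2·signedArea(DAB) = 40]
2. D_y = 4  [DA · CB = 10 ∩ 2·signedArea(DAB) = 40]
   → D = (-4, 4)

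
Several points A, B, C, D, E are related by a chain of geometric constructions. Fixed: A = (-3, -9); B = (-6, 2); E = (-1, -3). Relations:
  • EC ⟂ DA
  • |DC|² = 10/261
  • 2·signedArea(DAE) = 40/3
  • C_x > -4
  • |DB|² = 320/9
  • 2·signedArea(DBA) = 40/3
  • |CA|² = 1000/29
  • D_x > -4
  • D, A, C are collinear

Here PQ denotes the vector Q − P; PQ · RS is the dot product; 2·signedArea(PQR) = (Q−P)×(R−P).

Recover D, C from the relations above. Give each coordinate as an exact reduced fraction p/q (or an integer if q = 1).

C = (-97/29, -91/29)
D = (-10/3, -10/3)

1. D_x = -10/3  [2·signedArea(DAE) = 40/3 ∩ 2·signedArea(DBA) = 40/3]
2. D_y = -10/3  [2·signedArea(DAE) = 40/3 ∩ 2·signedArea(DBA) = 40/3]
   → D = (-10/3, -10/3)
3. C_x = -97/29  [D, A, C are collinear ∩ EC ⟂ DA]
4. C_y = -91/29  [D, A, C are collinear ∩ EC ⟂ DA]
   → C = (-97/29, -91/29)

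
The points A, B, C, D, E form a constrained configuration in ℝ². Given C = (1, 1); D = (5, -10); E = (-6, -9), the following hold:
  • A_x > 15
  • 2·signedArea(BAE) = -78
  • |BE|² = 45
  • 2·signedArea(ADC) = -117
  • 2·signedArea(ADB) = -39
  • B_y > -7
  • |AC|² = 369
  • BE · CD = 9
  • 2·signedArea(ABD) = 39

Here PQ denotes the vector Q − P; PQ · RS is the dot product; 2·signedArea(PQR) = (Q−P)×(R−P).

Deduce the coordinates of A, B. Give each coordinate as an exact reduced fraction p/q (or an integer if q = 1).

1. A_x = 16  [line -11·x + -4·y + 132 = 0 ∩ |AC|² = 369]
2. A_y = -11  [line -11·x + -4·y + 132 = 0 ∩ |AC|² = 369]
   → A = (16, -11)
3. B_x = 0  [2·signedArea(BAE) = -78 ∩ BE · CD = 9]
4. B_y = -6  [2·signedArea(BAE) = -78 ∩ BE · CD = 9]
   → B = (0, -6)

A = (16, -11)
B = (0, -6)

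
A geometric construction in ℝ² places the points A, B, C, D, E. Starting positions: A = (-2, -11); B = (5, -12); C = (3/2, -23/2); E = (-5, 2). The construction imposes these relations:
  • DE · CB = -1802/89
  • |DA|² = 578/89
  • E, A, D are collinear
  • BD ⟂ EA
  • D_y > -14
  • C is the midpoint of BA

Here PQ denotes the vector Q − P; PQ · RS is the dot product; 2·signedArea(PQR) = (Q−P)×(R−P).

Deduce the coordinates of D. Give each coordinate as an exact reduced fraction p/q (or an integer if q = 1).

1. D_x = -127/89  [E, A, D are collinear ∩ BD ⟂ EA]
2. D_y = -1200/89  [E, A, D are collinear ∩ BD ⟂ EA]
   → D = (-127/89, -1200/89)

D = (-127/89, -1200/89)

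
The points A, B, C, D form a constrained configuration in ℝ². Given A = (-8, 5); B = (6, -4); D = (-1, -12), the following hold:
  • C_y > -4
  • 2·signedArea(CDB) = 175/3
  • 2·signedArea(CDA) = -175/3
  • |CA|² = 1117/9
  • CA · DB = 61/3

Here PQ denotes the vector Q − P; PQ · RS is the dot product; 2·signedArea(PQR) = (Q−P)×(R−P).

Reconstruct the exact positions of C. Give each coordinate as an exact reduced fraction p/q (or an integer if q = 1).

C = (-1, -11/3)

1. C_x = -1  [2·signedArea(CDB) = 175/3 ∩ CA · DB = 61/3]
2. C_y = -11/3  [2·signedArea(CDB) = 175/3 ∩ CA · DB = 61/3]
   → C = (-1, -11/3)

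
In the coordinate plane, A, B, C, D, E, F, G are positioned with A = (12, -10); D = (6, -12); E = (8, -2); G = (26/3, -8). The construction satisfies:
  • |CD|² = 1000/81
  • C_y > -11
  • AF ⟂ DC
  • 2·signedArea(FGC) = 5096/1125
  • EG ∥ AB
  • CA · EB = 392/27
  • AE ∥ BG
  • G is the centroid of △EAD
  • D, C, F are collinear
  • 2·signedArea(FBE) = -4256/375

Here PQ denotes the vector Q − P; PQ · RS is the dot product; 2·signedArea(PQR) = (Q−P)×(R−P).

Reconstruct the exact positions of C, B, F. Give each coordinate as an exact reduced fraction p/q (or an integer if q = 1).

B = (38/3, -16)
C = (80/9, -10)
F = (1374/125, -1068/125)

1. B_x = 38/3  [AE ∥ BG ∩ EG ∥ AB]
2. B_y = -16  [AE ∥ BG ∩ EG ∥ AB]
   → B = (38/3, -16)
3. C_x = 80/9  [line -14/3·x + 14·y + 4900/27 = 0 ∩ |CD|² = 1000/81]
4. C_y = -10  [line -14/3·x + 14·y + 4900/27 = 0 ∩ |CD|² = 1000/81]
   → C = (80/9, -10)
5. F_x = 1374/125  [D, C, F are collinear ∩ AF ⟂ DC]
6. F_y = -1068/125  [D, C, F are collinear ∩ AF ⟂ DC]
   → F = (1374/125, -1068/125)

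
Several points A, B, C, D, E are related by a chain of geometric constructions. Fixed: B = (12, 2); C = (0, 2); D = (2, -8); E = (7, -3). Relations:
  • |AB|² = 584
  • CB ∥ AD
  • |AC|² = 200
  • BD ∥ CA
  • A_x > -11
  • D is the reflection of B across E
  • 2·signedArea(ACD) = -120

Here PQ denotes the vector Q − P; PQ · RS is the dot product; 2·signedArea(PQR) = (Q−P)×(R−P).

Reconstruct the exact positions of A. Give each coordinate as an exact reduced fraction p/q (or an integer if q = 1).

A = (-10, -8)

1. A_x = -10  [CB ∥ AD ∩ BD ∥ CA]
2. A_y = -8  [CB ∥ AD ∩ BD ∥ CA]
   → A = (-10, -8)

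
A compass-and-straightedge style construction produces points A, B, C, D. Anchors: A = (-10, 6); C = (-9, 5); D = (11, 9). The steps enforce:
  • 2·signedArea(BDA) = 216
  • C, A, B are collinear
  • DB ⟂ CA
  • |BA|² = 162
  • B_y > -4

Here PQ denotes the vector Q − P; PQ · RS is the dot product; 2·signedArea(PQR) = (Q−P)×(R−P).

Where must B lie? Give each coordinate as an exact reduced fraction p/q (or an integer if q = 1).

B = (-1, -3)

1. B_x = -1  [C, A, B are collinear ∩ DB ⟂ CA]
2. B_y = -3  [C, A, B are collinear ∩ DB ⟂ CA]
   → B = (-1, -3)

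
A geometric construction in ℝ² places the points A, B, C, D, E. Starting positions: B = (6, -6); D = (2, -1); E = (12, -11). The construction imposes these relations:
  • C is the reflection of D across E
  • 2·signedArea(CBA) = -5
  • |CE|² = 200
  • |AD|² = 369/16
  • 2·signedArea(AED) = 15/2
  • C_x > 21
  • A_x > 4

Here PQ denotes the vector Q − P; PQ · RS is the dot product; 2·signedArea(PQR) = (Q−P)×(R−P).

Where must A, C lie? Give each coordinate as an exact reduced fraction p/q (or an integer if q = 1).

A = (5, -19/4)
C = (22, -21)

1. A_x = 5  [line -10·x + -10·y + 5/2 = 0 ∩ |AD|² = 369/16]
2. A_y = -19/4  [line -10·x + -10·y + 5/2 = 0 ∩ |AD|² = 369/16]
   → A = (5, -19/4)
3. C_x = 22  [C is the reflection of D across E]
4. C_y = -21  [C is the reflection of D across E]
   → C = (22, -21)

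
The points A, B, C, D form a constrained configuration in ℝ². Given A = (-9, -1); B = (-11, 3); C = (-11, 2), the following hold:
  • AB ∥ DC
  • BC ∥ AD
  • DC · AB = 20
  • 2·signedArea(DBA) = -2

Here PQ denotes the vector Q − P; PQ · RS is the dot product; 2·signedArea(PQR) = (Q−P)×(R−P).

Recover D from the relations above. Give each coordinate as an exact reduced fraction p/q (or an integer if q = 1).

1. D_x = -9  [AB ∥ DC ∩ BC ∥ AD]
2. D_y = -2  [AB ∥ DC ∩ BC ∥ AD]
   → D = (-9, -2)

D = (-9, -2)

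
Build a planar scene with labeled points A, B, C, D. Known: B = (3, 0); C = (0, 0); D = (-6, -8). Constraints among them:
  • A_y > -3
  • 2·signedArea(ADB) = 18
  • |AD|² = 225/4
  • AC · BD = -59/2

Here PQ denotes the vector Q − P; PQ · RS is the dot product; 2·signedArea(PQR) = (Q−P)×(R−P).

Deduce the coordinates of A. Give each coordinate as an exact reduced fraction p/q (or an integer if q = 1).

A = (-3/2, -2)

1. A_x = -3/2  [AC · BD = -59/2 ∩ 2·signedArea(ADB) = 18]
2. A_y = -2  [AC · BD = -59/2 ∩ 2·signedArea(ADB) = 18]
   → A = (-3/2, -2)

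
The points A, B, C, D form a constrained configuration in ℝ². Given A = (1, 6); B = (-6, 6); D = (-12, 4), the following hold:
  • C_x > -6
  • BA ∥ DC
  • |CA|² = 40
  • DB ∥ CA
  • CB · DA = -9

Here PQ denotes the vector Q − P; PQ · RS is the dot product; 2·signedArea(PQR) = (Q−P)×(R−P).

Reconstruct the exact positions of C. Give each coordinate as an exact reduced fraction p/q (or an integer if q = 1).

1. C_x = -5  [DB ∥ CA ∩ BA ∥ DC]
2. C_y = 4  [DB ∥ CA ∩ BA ∥ DC]
   → C = (-5, 4)

C = (-5, 4)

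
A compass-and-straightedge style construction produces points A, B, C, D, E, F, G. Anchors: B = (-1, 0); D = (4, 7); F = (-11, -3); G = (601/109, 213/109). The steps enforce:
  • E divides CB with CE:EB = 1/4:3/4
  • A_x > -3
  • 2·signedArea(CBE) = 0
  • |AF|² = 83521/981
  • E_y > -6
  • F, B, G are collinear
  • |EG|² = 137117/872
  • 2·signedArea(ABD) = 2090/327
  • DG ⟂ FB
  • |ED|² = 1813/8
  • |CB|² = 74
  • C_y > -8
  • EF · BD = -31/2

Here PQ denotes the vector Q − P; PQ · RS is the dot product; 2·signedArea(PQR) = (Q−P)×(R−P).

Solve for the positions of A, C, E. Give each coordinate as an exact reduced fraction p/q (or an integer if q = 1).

A = (-707/327, -38/109)
C = (-6, -7)
E = (-19/4, -21/4)

1. A_x = -707/327  [line -7·x + 5·y + -4379/327 = 0 ∩ |AF|² = 83521/981]
2. A_y = -38/109  [line -7·x + 5·y + -4379/327 = 0 ∩ |AF|² = 83521/981]
   → A = (-707/327, -38/109)
3. E_x = -19/4  [line -5·x + -7·y + -121/2 = 0 ∩ |EG|² = 137117/872]
4. E_y = -21/4  [line -5·x + -7·y + -121/2 = 0 ∩ |EG|² = 137117/872]
   → E = (-19/4, -21/4)
5. C_x = -6  [2·signedArea(CBE) = 0 ∩ E divides CB with CE:EB = 1/4:3/4]
6. C_y = -7  [2·signedArea(CBE) = 0 ∩ E divides CB with CE:EB = 1/4:3/4]
   → C = (-6, -7)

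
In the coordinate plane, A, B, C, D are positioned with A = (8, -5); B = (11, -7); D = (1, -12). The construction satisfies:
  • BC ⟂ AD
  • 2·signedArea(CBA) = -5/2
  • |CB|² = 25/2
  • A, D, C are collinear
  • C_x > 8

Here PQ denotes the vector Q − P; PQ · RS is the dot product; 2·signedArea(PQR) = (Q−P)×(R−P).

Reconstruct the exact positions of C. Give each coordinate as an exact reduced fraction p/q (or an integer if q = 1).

C = (17/2, -9/2)

1. C_x = 17/2  [A, D, C are collinear ∩ BC ⟂ AD]
2. C_y = -9/2  [A, D, C are collinear ∩ BC ⟂ AD]
   → C = (17/2, -9/2)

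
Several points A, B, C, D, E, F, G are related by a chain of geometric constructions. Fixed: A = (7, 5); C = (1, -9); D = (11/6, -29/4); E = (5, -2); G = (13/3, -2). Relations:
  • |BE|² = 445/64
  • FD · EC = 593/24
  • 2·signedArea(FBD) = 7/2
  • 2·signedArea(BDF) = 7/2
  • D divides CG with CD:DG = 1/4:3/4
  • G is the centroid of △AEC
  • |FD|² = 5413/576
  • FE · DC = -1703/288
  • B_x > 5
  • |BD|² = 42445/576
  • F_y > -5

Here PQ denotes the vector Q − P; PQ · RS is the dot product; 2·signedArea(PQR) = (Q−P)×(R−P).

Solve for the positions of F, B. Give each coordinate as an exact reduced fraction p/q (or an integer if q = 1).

B = (21/4, 5/8)
F = (41/12, -37/8)

1. F_x = 41/12  [FD · EC = 593/24 ∩ FE · DC = -1703/288]
2. F_y = -37/8  [FD · EC = 593/24 ∩ FE · DC = -1703/288]
   → F = (41/12, -37/8)
3. B_x = 21/4  [line -21/8·x + 19/12·y + 307/24 = 0 ∩ |BE|² = 445/64]
4. B_y = 5/8  [line -21/8·x + 19/12·y + 307/24 = 0 ∩ |BE|² = 445/64]
   → B = (21/4, 5/8)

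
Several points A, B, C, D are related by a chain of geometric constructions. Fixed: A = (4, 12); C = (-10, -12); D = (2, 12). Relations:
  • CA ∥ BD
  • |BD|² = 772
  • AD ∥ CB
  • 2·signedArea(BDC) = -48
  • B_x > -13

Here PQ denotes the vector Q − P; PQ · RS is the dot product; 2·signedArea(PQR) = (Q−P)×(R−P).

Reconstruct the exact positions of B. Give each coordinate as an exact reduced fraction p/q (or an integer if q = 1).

B = (-12, -12)

1. B_x = -12  [CA ∥ BD ∩ AD ∥ CB]
2. B_y = -12  [CA ∥ BD ∩ AD ∥ CB]
   → B = (-12, -12)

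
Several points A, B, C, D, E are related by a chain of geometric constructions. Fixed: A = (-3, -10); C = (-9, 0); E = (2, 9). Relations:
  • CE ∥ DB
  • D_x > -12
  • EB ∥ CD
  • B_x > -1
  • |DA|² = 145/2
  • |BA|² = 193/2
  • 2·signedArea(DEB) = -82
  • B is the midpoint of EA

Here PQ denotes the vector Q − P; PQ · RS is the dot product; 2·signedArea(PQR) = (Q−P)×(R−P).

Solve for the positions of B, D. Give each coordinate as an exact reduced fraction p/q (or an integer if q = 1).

B = (-1/2, -1/2)
D = (-23/2, -19/2)

1. B_x = -1/2  [B is the midpoint of EA]
2. B_y = -1/2  [B is the midpoint of EA]
   → B = (-1/2, -1/2)
3. D_x = -23/2  [CE ∥ DB ∩ EB ∥ CD]
4. D_y = -19/2  [CE ∥ DB ∩ EB ∥ CD]
   → D = (-23/2, -19/2)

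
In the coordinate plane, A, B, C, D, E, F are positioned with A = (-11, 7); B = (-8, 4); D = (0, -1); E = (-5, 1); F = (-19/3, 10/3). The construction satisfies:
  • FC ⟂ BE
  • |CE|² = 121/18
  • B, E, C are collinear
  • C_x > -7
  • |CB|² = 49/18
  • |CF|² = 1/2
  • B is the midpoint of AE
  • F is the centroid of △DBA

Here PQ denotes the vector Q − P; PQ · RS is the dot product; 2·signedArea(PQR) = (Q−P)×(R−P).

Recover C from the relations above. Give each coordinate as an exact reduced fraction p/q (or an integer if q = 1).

1. C_x = -41/6  [B, E, C are collinear ∩ FC ⟂ BE]
2. C_y = 17/6  [B, E, C are collinear ∩ FC ⟂ BE]
   → C = (-41/6, 17/6)

C = (-41/6, 17/6)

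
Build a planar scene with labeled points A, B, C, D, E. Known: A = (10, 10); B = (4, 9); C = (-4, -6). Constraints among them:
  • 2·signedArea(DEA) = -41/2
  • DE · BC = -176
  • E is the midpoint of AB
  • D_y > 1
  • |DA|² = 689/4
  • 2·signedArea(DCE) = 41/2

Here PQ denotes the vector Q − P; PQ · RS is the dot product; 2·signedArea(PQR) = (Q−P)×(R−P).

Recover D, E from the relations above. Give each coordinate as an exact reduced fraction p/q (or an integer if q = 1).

D = (0, 3/2)
E = (7, 19/2)

1. E_x = 7  [E is the midpoint of AB]
2. E_y = 19/2  [E is the midpoint of AB]
   → E = (7, 19/2)
3. D_x = 0  [2·signedArea(DEA) = -41/2 ∩ 2·signedArea(DCE) = 41/2]
4. D_y = 3/2  [2·signedArea(DEA) = -41/2 ∩ 2·signedArea(DCE) = 41/2]
   → D = (0, 3/2)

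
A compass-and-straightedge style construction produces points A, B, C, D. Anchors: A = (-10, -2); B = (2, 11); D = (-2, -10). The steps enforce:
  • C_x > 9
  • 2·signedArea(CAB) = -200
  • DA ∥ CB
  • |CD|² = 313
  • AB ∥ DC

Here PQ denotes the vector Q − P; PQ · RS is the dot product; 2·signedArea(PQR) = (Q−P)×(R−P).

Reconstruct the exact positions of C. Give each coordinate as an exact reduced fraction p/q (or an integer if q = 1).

1. C_x = 10  [DA ∥ CB ∩ AB ∥ DC]
2. C_y = 3  [DA ∥ CB ∩ AB ∥ DC]
   → C = (10, 3)

C = (10, 3)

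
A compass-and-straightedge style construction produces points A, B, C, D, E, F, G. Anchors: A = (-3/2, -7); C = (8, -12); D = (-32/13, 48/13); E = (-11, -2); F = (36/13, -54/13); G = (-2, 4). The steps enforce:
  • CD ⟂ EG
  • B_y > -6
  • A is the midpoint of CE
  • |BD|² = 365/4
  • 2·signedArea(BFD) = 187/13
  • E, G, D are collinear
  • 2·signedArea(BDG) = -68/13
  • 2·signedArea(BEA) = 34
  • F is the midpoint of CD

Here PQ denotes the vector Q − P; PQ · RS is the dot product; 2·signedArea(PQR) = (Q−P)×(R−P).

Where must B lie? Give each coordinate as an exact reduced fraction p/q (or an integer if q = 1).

B = (3/2, -5)

1. B_x = 3/2  [2·signedArea(BDG) = -68/13 ∩ 2·signedArea(BFD) = 187/13]
2. B_y = -5  [2·signedArea(BDG) = -68/13 ∩ 2·signedArea(BFD) = 187/13]
   → B = (3/2, -5)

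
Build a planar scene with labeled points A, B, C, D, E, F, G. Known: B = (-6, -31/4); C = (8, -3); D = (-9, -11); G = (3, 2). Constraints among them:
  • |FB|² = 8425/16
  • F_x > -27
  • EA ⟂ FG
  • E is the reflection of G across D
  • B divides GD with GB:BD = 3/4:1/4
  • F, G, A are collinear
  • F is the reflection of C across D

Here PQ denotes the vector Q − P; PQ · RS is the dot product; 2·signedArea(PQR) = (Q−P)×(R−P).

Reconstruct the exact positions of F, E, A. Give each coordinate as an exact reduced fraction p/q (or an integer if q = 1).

A = (-16086/641, -11759/641)
E = (-21, -24)
F = (-26, -19)

1. F_x = -26  [F is the reflection of C across D]
2. F_y = -19  [F is the reflection of C across D]
   → F = (-26, -19)
3. E_x = -21  [E is the reflection of G across D]
4. E_y = -24  [E is the reflection of G across D]
   → E = (-21, -24)
5. A_x = -16086/641  [F, G, A are collinear ∩ EA ⟂ FG]
6. A_y = -11759/641  [F, G, A are collinear ∩ EA ⟂ FG]
   → A = (-16086/641, -11759/641)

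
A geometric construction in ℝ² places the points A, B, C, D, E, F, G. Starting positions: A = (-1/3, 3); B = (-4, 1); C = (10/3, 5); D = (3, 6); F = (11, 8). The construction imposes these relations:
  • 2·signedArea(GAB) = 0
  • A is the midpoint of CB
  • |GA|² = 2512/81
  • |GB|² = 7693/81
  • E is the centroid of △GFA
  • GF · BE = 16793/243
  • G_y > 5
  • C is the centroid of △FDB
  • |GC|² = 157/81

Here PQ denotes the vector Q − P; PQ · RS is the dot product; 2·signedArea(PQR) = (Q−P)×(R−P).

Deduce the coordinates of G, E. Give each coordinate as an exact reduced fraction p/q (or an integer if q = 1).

1. G_x = 41/9  [line 2·x + -11/3·y + 35/3 = 0 ∩ |GA|² = 2512/81]
2. G_y = 17/3  [line 2·x + -11/3·y + 35/3 = 0 ∩ |GA|² = 2512/81]
   → G = (41/9, 17/3)
3. E_x = 137/27  [E is the centroid of △GFA]
4. E_y = 50/9  [E is the centroid of △GFA]
   → E = (137/27, 50/9)

E = (137/27, 50/9)
G = (41/9, 17/3)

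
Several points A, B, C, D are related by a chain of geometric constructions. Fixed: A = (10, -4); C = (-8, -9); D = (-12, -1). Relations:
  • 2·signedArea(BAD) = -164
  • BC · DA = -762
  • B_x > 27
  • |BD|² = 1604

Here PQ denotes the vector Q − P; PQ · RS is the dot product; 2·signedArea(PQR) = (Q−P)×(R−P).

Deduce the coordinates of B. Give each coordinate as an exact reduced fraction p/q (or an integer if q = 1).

B = (28, 1)

1. B_x = 28  [BC · DA = -762 ∩ 2·signedArea(BAD) = -164]
2. B_y = 1  [BC · DA = -762 ∩ 2·signedArea(BAD) = -164]
   → B = (28, 1)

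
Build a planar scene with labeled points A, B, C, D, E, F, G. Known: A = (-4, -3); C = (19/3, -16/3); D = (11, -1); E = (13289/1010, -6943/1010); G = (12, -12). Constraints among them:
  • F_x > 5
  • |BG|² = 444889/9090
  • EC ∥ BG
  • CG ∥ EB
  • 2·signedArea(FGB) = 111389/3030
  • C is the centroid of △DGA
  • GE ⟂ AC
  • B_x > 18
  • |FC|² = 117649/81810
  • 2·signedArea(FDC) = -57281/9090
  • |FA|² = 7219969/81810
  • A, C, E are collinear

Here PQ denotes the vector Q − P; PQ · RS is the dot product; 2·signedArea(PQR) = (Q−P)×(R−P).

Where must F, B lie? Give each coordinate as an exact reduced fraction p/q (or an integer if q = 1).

B = (57037/3030, -41029/3030)
F = (46937/9090, -46079/9090)

1. F_x = 46937/9090  [line 13/3·x + -14/3·y + -418429/9090 = 0 ∩ |FA|² = 7219969/81810]
2. F_y = -46079/9090  [line 13/3·x + -14/3·y + -418429/9090 = 0 ∩ |FA|² = 7219969/81810]
   → F = (46937/9090, -46079/9090)
3. B_x = 57037/3030  [EC ∥ BG ∩ CG ∥ EB]
4. B_y = -41029/3030  [EC ∥ BG ∩ CG ∥ EB]
   → B = (57037/3030, -41029/3030)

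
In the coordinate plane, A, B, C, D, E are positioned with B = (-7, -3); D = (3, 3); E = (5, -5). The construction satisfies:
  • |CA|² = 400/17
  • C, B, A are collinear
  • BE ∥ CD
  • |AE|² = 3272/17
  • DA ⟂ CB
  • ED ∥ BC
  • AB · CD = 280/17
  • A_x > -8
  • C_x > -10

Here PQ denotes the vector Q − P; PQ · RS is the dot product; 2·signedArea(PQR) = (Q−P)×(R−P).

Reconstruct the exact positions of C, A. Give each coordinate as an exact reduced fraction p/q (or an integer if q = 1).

1. C_x = -9  [BE ∥ CD ∩ ED ∥ BC]
2. C_y = 5  [BE ∥ CD ∩ ED ∥ BC]
   → C = (-9, 5)
3. A_x = -133/17  [C, B, A are collinear ∩ DA ⟂ CB]
4. A_y = 5/17  [C, B, A are collinear ∩ DA ⟂ CB]
   → A = (-133/17, 5/17)

A = (-133/17, 5/17)
C = (-9, 5)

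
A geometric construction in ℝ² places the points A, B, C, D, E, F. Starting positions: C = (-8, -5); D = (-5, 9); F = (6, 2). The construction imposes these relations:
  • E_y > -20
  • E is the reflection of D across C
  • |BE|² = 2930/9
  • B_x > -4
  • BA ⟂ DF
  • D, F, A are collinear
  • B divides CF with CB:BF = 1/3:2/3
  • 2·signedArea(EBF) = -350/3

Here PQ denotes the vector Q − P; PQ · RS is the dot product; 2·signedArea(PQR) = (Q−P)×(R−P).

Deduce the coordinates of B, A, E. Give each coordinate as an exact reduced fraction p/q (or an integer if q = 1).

1. B_x = -10/3  [B divides CF with CB:BF = 1/3:2/3]
2. B_y = -8/3  [B divides CF with CB:BF = 1/3:2/3]
   → B = (-10/3, -8/3)
3. A_x = 25/17  [D, F, A are collinear ∩ BA ⟂ DF]
4. A_y = 83/17  [D, F, A are collinear ∩ BA ⟂ DF]
   → A = (25/17, 83/17)
5. E_x = -11  [E is the reflection of D across C]
6. E_y = -19  [E is the reflection of D across C]
   → E = (-11, -19)

A = (25/17, 83/17)
B = (-10/3, -8/3)
E = (-11, -19)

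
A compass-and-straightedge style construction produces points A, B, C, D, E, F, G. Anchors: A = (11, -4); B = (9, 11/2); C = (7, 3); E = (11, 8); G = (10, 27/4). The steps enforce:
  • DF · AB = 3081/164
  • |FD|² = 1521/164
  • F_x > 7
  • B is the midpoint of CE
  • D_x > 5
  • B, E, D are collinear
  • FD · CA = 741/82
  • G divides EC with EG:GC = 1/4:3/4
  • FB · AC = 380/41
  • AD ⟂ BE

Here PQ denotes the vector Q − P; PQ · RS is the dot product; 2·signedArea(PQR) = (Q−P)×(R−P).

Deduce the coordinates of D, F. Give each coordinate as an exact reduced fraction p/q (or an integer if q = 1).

1. D_x = 211/41  [B, E, D are collinear ∩ AD ⟂ BE]
2. D_y = 28/41  [B, E, D are collinear ∩ AD ⟂ BE]
   → D = (211/41, 28/41)
3. F_x = 289/41  [FD · CA = 741/82 ∩ DF · AB = 3081/164]
4. F_y = 251/82  [FD · CA = 741/82 ∩ DF · AB = 3081/164]
   → F = (289/41, 251/82)

D = (211/41, 28/41)
F = (289/41, 251/82)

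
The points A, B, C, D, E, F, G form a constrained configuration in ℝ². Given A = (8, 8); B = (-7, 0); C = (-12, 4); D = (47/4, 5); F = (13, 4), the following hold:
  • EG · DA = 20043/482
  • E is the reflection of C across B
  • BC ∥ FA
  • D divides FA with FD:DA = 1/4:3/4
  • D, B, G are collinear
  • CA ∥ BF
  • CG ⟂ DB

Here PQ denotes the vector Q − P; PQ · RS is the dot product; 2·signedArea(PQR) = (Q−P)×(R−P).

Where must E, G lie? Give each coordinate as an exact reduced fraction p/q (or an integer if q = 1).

E = (-2, -4)
G = (-2572/241, -236/241)

1. E_x = -2  [E is the reflection of C across B]
2. E_y = -4  [E is the reflection of C across B]
   → E = (-2, -4)
3. G_x = -2572/241  [D, B, G are collinear ∩ CG ⟂ DB]
4. G_y = -236/241  [D, B, G are collinear ∩ CG ⟂ DB]
   → G = (-2572/241, -236/241)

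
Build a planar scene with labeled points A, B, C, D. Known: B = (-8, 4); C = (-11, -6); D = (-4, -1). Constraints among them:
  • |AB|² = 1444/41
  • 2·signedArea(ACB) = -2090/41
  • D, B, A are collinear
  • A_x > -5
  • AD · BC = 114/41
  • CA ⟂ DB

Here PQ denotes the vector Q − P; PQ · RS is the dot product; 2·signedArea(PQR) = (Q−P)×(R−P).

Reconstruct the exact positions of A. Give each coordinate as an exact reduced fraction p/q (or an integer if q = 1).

1. A_x = -176/41  [D, B, A are collinear ∩ CA ⟂ DB]
2. A_y = -26/41  [D, B, A are collinear ∩ CA ⟂ DB]
   → A = (-176/41, -26/41)

A = (-176/41, -26/41)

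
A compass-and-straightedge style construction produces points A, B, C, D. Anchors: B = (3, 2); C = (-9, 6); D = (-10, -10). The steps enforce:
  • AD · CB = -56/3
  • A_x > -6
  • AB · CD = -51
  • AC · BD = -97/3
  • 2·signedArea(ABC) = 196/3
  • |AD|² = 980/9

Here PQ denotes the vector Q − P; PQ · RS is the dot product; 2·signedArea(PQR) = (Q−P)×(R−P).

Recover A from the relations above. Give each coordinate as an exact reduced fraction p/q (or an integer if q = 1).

1. A_x = -16/3  [AD · CB = -56/3 ∩ 2·signedArea(ABC) = 196/3]
2. A_y = -2/3  [AD · CB = -56/3 ∩ 2·signedArea(ABC) = 196/3]
   → A = (-16/3, -2/3)

A = (-16/3, -2/3)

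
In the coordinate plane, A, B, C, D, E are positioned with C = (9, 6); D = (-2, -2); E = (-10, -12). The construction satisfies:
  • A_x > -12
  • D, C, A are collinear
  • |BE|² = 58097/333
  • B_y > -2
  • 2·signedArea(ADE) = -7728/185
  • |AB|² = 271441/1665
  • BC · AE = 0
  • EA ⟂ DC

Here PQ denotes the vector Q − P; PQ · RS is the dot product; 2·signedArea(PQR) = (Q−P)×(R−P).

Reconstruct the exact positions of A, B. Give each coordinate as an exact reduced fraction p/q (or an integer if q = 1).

1. A_x = -2218/185  [D, C, A are collinear ∩ EA ⟂ DC]
2. A_y = -1714/185  [D, C, A are collinear ∩ EA ⟂ DC]
   → A = (-2218/185, -1714/185)
3. B_x = -923/555  [line -368/185·x + 506/185·y + 276/185 = 0 ∩ |BE|² = 58097/333]
4. B_y = -974/555  [line -368/185·x + 506/185·y + 276/185 = 0 ∩ |BE|² = 58097/333]
   → B = (-923/555, -974/555)

A = (-2218/185, -1714/185)
B = (-923/555, -974/555)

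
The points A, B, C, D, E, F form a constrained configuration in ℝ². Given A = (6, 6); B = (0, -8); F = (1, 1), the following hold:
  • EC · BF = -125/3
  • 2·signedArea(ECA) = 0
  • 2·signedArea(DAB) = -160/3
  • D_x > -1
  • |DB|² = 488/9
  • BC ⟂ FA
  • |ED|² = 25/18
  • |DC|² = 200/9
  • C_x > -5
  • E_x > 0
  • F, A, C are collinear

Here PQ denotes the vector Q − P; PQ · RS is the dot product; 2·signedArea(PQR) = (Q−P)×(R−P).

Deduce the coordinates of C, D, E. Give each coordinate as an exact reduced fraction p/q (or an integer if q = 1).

C = (-4, -4)
D = (-2/3, -2/3)
E = (1/6, 1/6)

1. C_x = -4  [F, A, C are collinear ∩ BC ⟂ FA]
2. C_y = -4  [F, A, C are collinear ∩ BC ⟂ FA]
   → C = (-4, -4)
3. D_x = -2/3  [line 14·x + -6·y + 16/3 = 0 ∩ |DC|² = 200/9]
4. D_y = -2/3  [line 14·x + -6·y + 16/3 = 0 ∩ |DC|² = 200/9]
   → D = (-2/3, -2/3)
5. E_x = 1/6  [2·signedArea(ECA) = 0 ∩ EC · BF = -125/3]
6. E_y = 1/6  [2·signedArea(ECA) = 0 ∩ EC · BF = -125/3]
   → E = (1/6, 1/6)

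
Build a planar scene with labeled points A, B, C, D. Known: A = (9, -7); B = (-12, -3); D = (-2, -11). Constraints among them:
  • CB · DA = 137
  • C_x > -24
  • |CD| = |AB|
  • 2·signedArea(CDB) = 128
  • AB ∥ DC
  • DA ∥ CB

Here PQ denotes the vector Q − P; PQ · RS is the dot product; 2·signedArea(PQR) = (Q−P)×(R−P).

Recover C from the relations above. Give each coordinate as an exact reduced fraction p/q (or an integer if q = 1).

1. C_x = -23  [DA ∥ CB ∩ AB ∥ DC]
2. C_y = -7  [DA ∥ CB ∩ AB ∥ DC]
   → C = (-23, -7)

C = (-23, -7)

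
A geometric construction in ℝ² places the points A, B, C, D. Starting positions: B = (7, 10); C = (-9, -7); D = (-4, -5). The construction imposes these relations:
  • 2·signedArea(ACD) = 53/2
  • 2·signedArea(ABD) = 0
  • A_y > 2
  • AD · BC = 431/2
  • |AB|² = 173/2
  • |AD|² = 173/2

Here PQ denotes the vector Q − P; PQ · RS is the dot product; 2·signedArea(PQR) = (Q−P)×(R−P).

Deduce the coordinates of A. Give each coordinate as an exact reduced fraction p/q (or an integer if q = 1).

1. A_x = 3/2  [2·signedArea(ABD) = 0 ∩ 2·signedArea(ACD) = 53/2]
2. A_y = 5/2  [2·signedArea(ABD) = 0 ∩ 2·signedArea(ACD) = 53/2]
   → A = (3/2, 5/2)

A = (3/2, 5/2)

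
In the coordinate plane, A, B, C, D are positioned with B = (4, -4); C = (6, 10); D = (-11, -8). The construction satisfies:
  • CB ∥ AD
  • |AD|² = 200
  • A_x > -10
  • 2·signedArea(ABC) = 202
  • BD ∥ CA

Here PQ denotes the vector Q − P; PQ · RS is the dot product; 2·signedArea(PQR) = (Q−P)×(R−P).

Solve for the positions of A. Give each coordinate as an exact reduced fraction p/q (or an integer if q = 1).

1. A_x = -9  [CB ∥ AD ∩ BD ∥ CA]
2. A_y = 6  [CB ∥ AD ∩ BD ∥ CA]
   → A = (-9, 6)

A = (-9, 6)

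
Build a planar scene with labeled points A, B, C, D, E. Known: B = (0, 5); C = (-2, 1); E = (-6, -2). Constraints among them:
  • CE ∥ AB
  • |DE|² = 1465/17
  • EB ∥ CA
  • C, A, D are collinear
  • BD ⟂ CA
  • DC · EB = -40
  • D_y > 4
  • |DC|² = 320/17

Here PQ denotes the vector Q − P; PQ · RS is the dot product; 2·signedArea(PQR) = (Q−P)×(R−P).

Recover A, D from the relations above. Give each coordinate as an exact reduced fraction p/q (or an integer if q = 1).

1. A_x = 4  [CE ∥ AB ∩ EB ∥ CA]
2. A_y = 8  [CE ∥ AB ∩ EB ∥ CA]
   → A = (4, 8)
3. D_x = 14/17  [C, A, D are collinear ∩ BD ⟂ CA]
4. D_y = 73/17  [C, A, D are collinear ∩ BD ⟂ CA]
   → D = (14/17, 73/17)

A = (4, 8)
D = (14/17, 73/17)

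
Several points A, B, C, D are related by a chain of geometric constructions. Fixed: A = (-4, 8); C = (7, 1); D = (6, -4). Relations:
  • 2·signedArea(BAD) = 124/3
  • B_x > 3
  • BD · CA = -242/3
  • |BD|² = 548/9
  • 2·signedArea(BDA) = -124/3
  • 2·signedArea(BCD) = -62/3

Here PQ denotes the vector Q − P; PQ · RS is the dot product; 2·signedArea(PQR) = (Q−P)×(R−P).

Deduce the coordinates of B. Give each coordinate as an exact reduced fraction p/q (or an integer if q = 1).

1. B_x = 10/3  [2·signedArea(BDA) = -124/3 ∩ BD · CA = -242/3]
2. B_y = 10/3  [2·signedArea(BDA) = -124/3 ∩ BD · CA = -242/3]
   → B = (10/3, 10/3)

B = (10/3, 10/3)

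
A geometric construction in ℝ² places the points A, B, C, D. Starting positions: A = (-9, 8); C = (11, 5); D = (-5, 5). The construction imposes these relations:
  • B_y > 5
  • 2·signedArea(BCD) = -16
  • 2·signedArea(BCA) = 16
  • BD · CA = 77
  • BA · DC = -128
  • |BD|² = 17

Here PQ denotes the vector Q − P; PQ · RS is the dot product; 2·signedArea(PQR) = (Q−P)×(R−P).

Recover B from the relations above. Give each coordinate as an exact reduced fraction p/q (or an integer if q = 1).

B = (-1, 6)

1. B_x = -1  [2·signedArea(BCA) = 16 ∩ BD · CA = 77]
2. B_y = 6  [2·signedArea(BCA) = 16 ∩ BD · CA = 77]
   → B = (-1, 6)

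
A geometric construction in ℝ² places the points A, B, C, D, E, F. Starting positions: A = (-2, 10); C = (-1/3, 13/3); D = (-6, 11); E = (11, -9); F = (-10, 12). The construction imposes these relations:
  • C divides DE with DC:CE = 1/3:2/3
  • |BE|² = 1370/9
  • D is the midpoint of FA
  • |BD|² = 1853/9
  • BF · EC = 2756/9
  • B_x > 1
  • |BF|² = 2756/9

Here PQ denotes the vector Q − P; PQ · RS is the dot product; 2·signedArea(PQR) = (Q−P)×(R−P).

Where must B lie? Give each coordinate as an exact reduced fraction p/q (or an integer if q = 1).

B = (4/3, -4/3)

1. B_x = 4/3  [line 34/3·x + -40/3·y + -296/9 = 0 ∩ |BF|² = 2756/9]
2. B_y = -4/3  [line 34/3·x + -40/3·y + -296/9 = 0 ∩ |BF|² = 2756/9]
   → B = (4/3, -4/3)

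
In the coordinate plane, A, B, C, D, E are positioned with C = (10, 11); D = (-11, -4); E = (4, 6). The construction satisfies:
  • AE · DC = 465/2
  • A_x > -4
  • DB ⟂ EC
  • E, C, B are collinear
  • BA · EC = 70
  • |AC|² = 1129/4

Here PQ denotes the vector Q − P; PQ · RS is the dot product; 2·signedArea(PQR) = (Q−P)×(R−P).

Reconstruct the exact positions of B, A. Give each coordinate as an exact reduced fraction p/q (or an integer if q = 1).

1. B_x = -596/61  [E, C, B are collinear ∩ DB ⟂ EC]
2. B_y = -334/61  [E, C, B are collinear ∩ DB ⟂ EC]
   → B = (-596/61, -334/61)
3. A_x = -7/2  [AE · DC = 465/2 ∩ BA · EC = 70]
4. A_y = 1  [AE · DC = 465/2 ∩ BA · EC = 70]
   → A = (-7/2, 1)

A = (-7/2, 1)
B = (-596/61, -334/61)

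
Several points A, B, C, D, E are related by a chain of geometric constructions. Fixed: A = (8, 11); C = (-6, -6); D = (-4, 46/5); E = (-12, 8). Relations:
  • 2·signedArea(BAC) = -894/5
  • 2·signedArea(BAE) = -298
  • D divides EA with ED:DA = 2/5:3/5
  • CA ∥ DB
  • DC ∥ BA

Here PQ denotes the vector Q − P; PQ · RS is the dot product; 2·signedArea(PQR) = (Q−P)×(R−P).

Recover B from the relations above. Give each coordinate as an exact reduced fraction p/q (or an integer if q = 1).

1. B_x = 10  [DC ∥ BA ∩ CA ∥ DB]
2. B_y = 131/5  [DC ∥ BA ∩ CA ∥ DB]
   → B = (10, 131/5)

B = (10, 131/5)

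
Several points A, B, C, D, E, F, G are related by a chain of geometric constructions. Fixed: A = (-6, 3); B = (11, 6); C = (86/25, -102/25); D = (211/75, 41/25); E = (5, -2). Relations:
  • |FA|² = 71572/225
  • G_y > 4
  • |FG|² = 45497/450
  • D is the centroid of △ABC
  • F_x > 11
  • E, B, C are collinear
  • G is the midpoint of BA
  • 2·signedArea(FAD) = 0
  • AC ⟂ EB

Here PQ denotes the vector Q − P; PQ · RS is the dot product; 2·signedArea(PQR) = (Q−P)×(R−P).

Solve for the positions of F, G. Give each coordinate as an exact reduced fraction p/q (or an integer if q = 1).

F = (872/75, 7/25)
G = (5/2, 9/2)

1. F_x = 872/75  [line 34/25·x + 661/75·y + -457/25 = 0 ∩ |FA|² = 71572/225]
2. F_y = 7/25  [line 34/25·x + 661/75·y + -457/25 = 0 ∩ |FA|² = 71572/225]
   → F = (872/75, 7/25)
3. G_x = 5/2  [G is the midpoint of BA]
4. G_y = 9/2  [G is the midpoint of BA]
   → G = (5/2, 9/2)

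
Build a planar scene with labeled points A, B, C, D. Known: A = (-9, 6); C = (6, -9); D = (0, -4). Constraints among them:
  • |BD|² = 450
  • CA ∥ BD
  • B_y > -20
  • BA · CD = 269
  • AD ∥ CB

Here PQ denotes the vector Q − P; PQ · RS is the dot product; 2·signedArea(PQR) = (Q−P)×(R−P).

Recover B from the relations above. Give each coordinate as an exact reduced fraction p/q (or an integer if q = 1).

B = (15, -19)

1. B_x = 15  [CA ∥ BD ∩ AD ∥ CB]
2. B_y = -19  [CA ∥ BD ∩ AD ∥ CB]
   → B = (15, -19)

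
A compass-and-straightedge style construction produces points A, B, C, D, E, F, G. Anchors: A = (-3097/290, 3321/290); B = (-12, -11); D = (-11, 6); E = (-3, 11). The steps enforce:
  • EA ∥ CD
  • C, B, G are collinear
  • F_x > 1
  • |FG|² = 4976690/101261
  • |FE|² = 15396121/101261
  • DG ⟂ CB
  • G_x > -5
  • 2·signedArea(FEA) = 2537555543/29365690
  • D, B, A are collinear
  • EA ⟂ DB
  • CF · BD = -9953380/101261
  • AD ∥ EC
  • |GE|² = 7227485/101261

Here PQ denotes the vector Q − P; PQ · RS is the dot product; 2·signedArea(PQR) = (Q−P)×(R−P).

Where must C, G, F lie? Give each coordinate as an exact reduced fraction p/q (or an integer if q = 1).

C = (-963/290, 1609/290)
F = (143467/101261, -51888/101261)
G = (-485202/101261, 277839/101261)

1. C_x = -963/290  [EA ∥ CD ∩ AD ∥ EC]
2. C_y = 1609/290  [EA ∥ CD ∩ AD ∥ EC]
   → C = (-963/290, 1609/290)
3. G_x = -485202/101261  [C, B, G are collinear ∩ DG ⟂ CB]
4. G_y = 277839/101261  [C, B, G are collinear ∩ DG ⟂ CB]
   → G = (-485202/101261, 277839/101261)
5. F_x = 143467/101261  [line -131/290·x + -2227/290·y + -96760399/29365690 = 0 ∩ |FE|² = 15396121/101261]
6. F_y = -51888/101261  [line -131/290·x + -2227/290·y + -96760399/29365690 = 0 ∩ |FE|² = 15396121/101261]
   → F = (143467/101261, -51888/101261)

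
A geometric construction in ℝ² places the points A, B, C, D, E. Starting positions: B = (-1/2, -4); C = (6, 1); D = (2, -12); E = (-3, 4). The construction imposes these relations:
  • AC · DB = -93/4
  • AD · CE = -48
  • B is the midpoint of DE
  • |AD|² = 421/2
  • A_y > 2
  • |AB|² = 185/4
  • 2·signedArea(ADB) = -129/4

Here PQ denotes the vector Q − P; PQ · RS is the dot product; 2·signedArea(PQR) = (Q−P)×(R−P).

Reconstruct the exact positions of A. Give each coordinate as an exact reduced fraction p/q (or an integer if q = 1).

A = (3/2, 5/2)

1. A_x = 3/2  [AC · DB = -93/4 ∩ 2·signedArea(ADB) = -129/4]
2. A_y = 5/2  [AC · DB = -93/4 ∩ 2·signedArea(ADB) = -129/4]
   → A = (3/2, 5/2)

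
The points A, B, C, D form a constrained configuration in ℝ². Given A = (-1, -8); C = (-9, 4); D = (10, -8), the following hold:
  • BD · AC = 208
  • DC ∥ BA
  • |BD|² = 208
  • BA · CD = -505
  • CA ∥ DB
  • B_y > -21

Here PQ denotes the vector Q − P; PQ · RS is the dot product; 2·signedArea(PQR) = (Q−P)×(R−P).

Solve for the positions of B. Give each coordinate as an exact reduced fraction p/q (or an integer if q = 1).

B = (18, -20)

1. B_x = 18  [DC ∥ BA ∩ CA ∥ DB]
2. B_y = -20  [DC ∥ BA ∩ CA ∥ DB]
   → B = (18, -20)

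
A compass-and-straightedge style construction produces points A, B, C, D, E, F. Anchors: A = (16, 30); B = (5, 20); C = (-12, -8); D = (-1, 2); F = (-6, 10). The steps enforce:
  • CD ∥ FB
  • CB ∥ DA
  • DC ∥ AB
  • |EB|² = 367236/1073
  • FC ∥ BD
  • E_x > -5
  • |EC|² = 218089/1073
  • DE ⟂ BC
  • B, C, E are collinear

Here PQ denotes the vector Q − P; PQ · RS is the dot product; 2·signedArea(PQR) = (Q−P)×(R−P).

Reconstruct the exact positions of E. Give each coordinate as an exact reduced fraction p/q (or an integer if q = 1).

1. E_x = -4937/1073  [B, C, E are collinear ∩ DE ⟂ BC]
2. E_y = 4492/1073  [B, C, E are collinear ∩ DE ⟂ BC]
   → E = (-4937/1073, 4492/1073)

E = (-4937/1073, 4492/1073)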